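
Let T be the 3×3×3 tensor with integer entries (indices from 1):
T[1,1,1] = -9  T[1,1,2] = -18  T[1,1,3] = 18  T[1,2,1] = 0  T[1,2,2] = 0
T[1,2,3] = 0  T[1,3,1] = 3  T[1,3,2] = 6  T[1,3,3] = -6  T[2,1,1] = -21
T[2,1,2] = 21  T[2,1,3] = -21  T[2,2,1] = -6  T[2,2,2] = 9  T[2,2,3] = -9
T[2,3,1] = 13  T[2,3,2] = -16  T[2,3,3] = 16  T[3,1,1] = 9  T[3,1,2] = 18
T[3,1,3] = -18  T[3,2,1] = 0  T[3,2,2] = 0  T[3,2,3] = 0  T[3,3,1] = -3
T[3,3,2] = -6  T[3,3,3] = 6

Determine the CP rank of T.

Lower bound: the mode-1 unfolding of T (rows indexed by i, columns by (j,k) = (1,1), (1,2), (1,3), (2,1), (2,2), (2,3), (3,1), (3,2), (3,3)) is [[-9, -18, 18, 0, 0, 0, 3, 6, -6], [-21, 21, -21, -6, 9, -9, 13, -16, 16], [9, 18, -18, 0, 0, 0, -3, -6, 6]].
There the 2×2 minor on rows i ∈ {1, 2}, columns (j,k) ∈ {(1,1), (1,2)} is det [[-9, -18], [-21, 21]] = -567 ≠ 0, so this unfolding has rank ≥ 2; CP rank is at least every unfolding rank, so rank(T) ≥ 2. (Unfolding ranks only ever bound the CP rank from below — rank(T) can be strictly larger than all of them — so the matching upper bound has to come from an explicit 2-term decomposition.)
Upper bound — finding two terms. Write S_k = T[:,:,k] for the frontal slices: S₁ = [[-9, 0, 3], [-21, -6, 13], [9, 0, -3]], S₂ = [[-18, 0, 6], [21, 9, -16], [18, 0, -6]], S₃ = [[18, 0, -6], [-21, -9, 16], [-18, 0, 6]].
If T = a₁ (x) b₁ (x) c₁ + a₂ (x) b₂ (x) c₂ then each S_k = c₁[k]·a₁b₁ᵀ + c₂[k]·a₂b₂ᵀ. S₁ and S₂ are linearly independent, so a₁b₁ᵀ and a₂b₂ᵀ must span the same plane of matrices: they are the rank-1 matrices of the form x·S₁ + y·S₂.
The 2×2 minor of x·S₁ + y·S₂ on rows {1,2}, columns {1,2} is 54·x² + 27·xy − 162·y² = 27·(2·x − 3·y)(x + 2·y), vanishing at (x:y) = (3:2) and (2:-1).
M₁ = 3·S₁ + 2·S₂ = [[-63, 0, 21], [-21, 0, 7], [63, 0, -21]] = (-7)·[3, 1, -3][3, 0, -1]ᵀ and M₂ = 2·S₁ − S₂ = [[0, 0, 0], [-63, -21, 42], [0, 0, 0]] = (-21)·[0, 1, 0][3, 1, -2]ᵀ, so take a₁ = [3, 1, -3], b₁ = [3, 0, -1], a₂ = [0, 1, 0], b₂ = [3, 1, -2].
Each slice is an integer combination of E₁ = a₁b₁ᵀ and E₂ = a₂b₂ᵀ: S₁ = −E₁ − 6·E₂, S₂ = −2·E₁ + 9·E₂, S₃ = 2·E₁ − 9·E₂; reading off coefficients, c₁ = [-1, -2, 2] and c₂ = [-6, 9, -9].
Hence T = [3, 1, -3] (x) [3, 0, -1] (x) [-1, -2, 2] + [0, 1, 0] (x) [3, 1, -2] (x) [-6, 9, -9], so rank(T) ≤ 2.
These bounds meet, so rank(T) = 2.
Check entry T[1,2,1] = 0: (3)·(0)·(-1) + (0)·(1)·(-6) = 0.

2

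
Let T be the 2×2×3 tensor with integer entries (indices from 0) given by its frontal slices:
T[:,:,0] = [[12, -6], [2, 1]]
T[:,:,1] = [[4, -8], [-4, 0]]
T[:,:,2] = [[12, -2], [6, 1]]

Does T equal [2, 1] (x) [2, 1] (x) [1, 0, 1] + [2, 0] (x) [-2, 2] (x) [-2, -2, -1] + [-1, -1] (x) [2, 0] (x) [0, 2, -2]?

Yes

Reconstruct entrywise from the claimed factors. For example, T[1,0,0] = 2 and Σₗ aₗ[1]bₗ[0]cₗ[0] = (1)·(2)·(1) + (0)·(-2)·(-2) + (-1)·(2)·(0) = 2; checking all 12 entries, every one matches. The claim holds.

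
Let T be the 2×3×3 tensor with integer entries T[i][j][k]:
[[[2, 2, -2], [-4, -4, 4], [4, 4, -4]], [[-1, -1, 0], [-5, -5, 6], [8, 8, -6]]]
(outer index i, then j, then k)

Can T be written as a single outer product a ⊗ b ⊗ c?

No

The mode-2 unfolding of T (rows indexed by j, columns by (i,k) = (0,0), (0,1), (0,2), (1,0), (1,1), (1,2)) is [[2, 2, -2, -1, -1, 0], [-4, -4, 4, -5, -5, 6], [4, 4, -4, 8, 8, -6]].
There the 3×3 minor on rows j ∈ {0, 1, 2}, columns (i,k) ∈ {(0,0), (1,0), (1,2)} is det [[2, -1, 0], [-4, -5, 6], [4, 8, -6]] = -36 ≠ 0, so this unfolding has rank ≥ 3; CP rank is at least every unfolding rank, so rank(T) ≥ 3.
In particular rank(T) ≥ 3 > 1, so T is not rank-1.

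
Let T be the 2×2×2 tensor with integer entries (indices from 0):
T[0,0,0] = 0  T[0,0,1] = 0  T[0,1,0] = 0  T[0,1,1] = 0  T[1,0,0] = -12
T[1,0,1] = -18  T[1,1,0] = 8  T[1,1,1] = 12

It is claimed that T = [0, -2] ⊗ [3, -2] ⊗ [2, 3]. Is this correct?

Reconstruct entrywise from the claimed factors. For example, T[0,1,1] = 0 and Σₗ aₗ[0]bₗ[1]cₗ[1] = (0)·(-2)·(3) = 0; checking all 8 entries, every one matches. The claim holds.

Yes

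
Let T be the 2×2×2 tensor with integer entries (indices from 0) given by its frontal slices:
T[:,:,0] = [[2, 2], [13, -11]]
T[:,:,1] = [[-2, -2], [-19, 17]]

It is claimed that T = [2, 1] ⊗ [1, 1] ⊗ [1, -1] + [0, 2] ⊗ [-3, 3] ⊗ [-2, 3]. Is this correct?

Yes

Reconstruct entrywise from the claimed factors. For example, T[1,0,0] = 13 and Σₗ aₗ[1]bₗ[0]cₗ[0] = (1)·(1)·(1) + (2)·(-3)·(-2) = 13; checking all 8 entries, every one matches. The claim holds.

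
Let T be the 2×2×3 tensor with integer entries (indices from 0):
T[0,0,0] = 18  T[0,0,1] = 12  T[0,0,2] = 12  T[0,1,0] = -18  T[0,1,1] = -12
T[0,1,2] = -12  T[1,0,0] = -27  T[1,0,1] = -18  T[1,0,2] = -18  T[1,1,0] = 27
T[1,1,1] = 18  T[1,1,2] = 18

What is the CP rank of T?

1

Lower bound: T ≠ 0 (e.g. T[0,0,0] = 18), so rank(T) ≥ 1.
Upper bound: the mode-1 fibre T[:,0,0] = [18, -27] gives a = (2, -3) (primitive direction); the mode-2 fibre T[0,:,0] = [18, -18] gives b = (1, -1); then c[k] = T[0,0,k] / (a[0]·b[0]) = [18, 12, 12] / 2 = (9, 6, 6).
Expanding (2, -3) ∘ (1, -1) ∘ (9, 6, 6) reproduces all 12 entries of T, so T = (2, -3) ∘ (1, -1) ∘ (9, 6, 6) and rank(T) ≤ 1.
These bounds meet, so rank(T) = 1.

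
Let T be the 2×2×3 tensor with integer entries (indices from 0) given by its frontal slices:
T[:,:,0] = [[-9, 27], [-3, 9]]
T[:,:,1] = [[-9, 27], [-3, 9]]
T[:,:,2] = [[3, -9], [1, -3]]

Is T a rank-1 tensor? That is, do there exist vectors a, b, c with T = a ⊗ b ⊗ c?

The mode-1 fibre T[:,0,0] = [-9, -3] gives a = [3, 1] (primitive direction); the mode-2 fibre T[0,:,0] = [-9, 27] gives b = [1, -3]; then c[k] = T[0,0,k] / (a[0]·b[0]) = [-9, -9, 3] / 3 = [-3, -3, 1].
Expanding [3, 1] ⊗ [1, -3] ⊗ [-3, -3, 1] reproduces all 12 entries of T, so T = [3, 1] ⊗ [1, -3] ⊗ [-3, -3, 1] and rank(T) ≤ 1.
Equivalently every frontal slice T[:,:,k] is c[k] times the rank-1 matrix [3, 1] ⊗ [1, -3]. So T has rank 1 (it is nonzero).

Yes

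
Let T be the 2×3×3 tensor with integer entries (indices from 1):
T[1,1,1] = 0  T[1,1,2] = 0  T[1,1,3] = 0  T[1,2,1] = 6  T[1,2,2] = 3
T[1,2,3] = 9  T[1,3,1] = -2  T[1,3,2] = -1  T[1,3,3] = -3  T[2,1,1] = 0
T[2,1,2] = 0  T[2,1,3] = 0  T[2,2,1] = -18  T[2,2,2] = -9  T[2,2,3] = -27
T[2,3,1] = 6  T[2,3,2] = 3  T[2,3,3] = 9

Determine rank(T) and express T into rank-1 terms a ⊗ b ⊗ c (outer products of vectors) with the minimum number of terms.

Lower bound: T ≠ 0 (e.g. T[1,2,1] = 6), so rank(T) ≥ 1.
Upper bound: the mode-1 fibre T[:,2,1] = [6, -18] gives a = [1, -3] (primitive direction); the mode-2 fibre T[1,:,1] = [0, 6, -2] gives b = [0, 3, -1]; then c[k] = T[1,2,k] / (a[1]·b[2]) = [6, 3, 9] / 3 = [2, 1, 3].
Expanding [1, -3] ⊗ [0, 3, -1] ⊗ [2, 1, 3] reproduces all 18 entries of T, so T = [1, -3] ⊗ [0, 3, -1] ⊗ [2, 1, 3] and rank(T) ≤ 1.
These bounds meet, so rank(T) = 1.

rank(T) = 1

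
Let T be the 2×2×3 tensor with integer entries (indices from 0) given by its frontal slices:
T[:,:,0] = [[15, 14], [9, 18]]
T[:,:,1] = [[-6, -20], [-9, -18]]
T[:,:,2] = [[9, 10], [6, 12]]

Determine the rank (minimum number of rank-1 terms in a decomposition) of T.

2

Lower bound: the mode-3 unfolding of T (rows indexed by k, columns by (i,j) = (0,0), (0,1), (1,0), (1,1)) is [[15, 14, 9, 18], [-6, -20, -9, -18], [9, 10, 6, 12]].
There the 2×2 minor on rows k ∈ {0, 1}, columns (i,j) ∈ {(0,0), (0,1)} is det [[15, 14], [-6, -20]] = -216 ≠ 0, so this unfolding has rank ≥ 2; CP rank is at least every unfolding rank, so rank(T) ≥ 2. (Unfolding ranks only ever bound the CP rank from below — rank(T) can be strictly larger than all of them — so the matching upper bound has to come from an explicit 2-term decomposition.)
Upper bound — finding two terms. Write S_k = T[:,:,k] for the frontal slices: S₀ = [[15, 14], [9, 18]], S₁ = [[-6, -20], [-9, -18]], S₂ = [[9, 10], [6, 12]].
If T = a₁ ⊗ b₁ ⊗ c₁ + a₂ ⊗ b₂ ⊗ c₂ then each S_k = c₁[k]·a₁b₁ᵀ + c₂[k]·a₂b₂ᵀ. S₀ and S₁ are linearly independent, so a₁b₁ᵀ and a₂b₂ᵀ must span the same plane of matrices: they are the rank-1 matrices of the form x·S₀ + y·S₁.
det(x·S₀ + y·S₁) is 144·x² − 72·xy − 72·y² = 72·(x − y)(2·x + y), vanishing at (x:y) = (1:1) and (1:-2).
M₁ = S₀ + S₁ = [[9, -6], [0, 0]] = 3·[1, 0][3, -2]ᵀ and M₂ = S₀ − 2·S₁ = [[27, 54], [27, 54]] = 27·[1, 1][1, 2]ᵀ, so take a₁ = [1, 0], b₁ = [3, -2], a₂ = [1, 1], b₂ = [1, 2].
Each slice is an integer combination of E₁ = a₁b₁ᵀ and E₂ = a₂b₂ᵀ: S₀ = 2·E₁ + 9·E₂, S₁ = E₁ − 9·E₂, S₂ = E₁ + 6·E₂; reading off coefficients, c₁ = [2, 1, 1] and c₂ = [9, -9, 6].
Hence T = [1, 0] ⊗ [3, -2] ⊗ [2, 1, 1] + [1, 1] ⊗ [1, 2] ⊗ [9, -9, 6], so rank(T) ≤ 2.
These bounds meet, so rank(T) = 2.
Check entry T[1,0,0] = 9: (0)·(3)·(2) + (1)·(1)·(9) = 9.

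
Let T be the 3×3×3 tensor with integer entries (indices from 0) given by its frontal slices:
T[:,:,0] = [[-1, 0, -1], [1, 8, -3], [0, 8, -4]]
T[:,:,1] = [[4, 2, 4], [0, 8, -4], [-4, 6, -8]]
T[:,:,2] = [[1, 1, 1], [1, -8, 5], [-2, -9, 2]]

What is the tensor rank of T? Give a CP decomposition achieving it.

rank(T) = 3

Lower bound: the mode-1 unfolding of T (rows indexed by i, columns by (j,k) = (0,0), (0,1), (0,2), (1,0), (1,1), (1,2), (2,0), (2,1), (2,2)) is [[-1, 4, 1, 0, 2, 1, -1, 4, 1], [1, 0, 1, 8, 8, -8, -3, -4, 5], [0, -4, -2, 8, 6, -9, -4, -8, 2]].
There the 3×3 minor on rows i ∈ {0, 1, 2}, columns (j,k) ∈ {(0,0), (0,1), (1,0)} is det [[-1, 4, 0], [1, 0, 8], [0, -4, 8]] = -64 ≠ 0, so this unfolding has rank ≥ 3; CP rank is at least every unfolding rank, so rank(T) ≥ 3. (Flattening ranks never certify an upper bound on CP rank; for that we must actually write T with 3 rank-1 terms.)
Upper bound: T is a sum of 3 rank-1 terms, T = [0, 1, 1] (x) [0, 2, -1] (x) [4, 4, -4] + [1, -1, 0] (x) [1, 0, 1] (x) [-1, 0, -1] + [1, 0, -1] (x) [2, 1, 2] (x) [0, 2, 1] (one valid choice — decompositions are not unique — normalised so each a, b is primitive with positive first nonzero entry; check it by expanding all entries), so rank(T) ≤ 3.
These bounds meet, so rank(T) = 3.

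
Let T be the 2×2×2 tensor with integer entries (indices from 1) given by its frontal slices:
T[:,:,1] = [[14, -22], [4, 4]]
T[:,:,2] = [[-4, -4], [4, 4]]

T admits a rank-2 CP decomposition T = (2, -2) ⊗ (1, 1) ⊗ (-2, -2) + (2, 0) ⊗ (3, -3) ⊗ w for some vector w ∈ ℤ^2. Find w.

Subtract the known terms from T to get the rank-1 residual R = (2, 0) ⊗ (3, -3) ⊗ w, so R[i,j,k] = a[i]·b[j]·w[k]. Pick indices with nonzero a[1]·b[1] = (2)·(3) = 6. Only the fibre through (1,1,·) is needed: R[1,1,:] = T[1,1,:] − Σₗ aₗ[1]bₗ[1]cₗ = [14, -4] − (2)·(1)·(-2, -2) = [18, 0]. Then w[k] = R[1,1,k] / 6 for each k, giving w = [18, 0] / 6 = (3, 0).

w = (3, 0)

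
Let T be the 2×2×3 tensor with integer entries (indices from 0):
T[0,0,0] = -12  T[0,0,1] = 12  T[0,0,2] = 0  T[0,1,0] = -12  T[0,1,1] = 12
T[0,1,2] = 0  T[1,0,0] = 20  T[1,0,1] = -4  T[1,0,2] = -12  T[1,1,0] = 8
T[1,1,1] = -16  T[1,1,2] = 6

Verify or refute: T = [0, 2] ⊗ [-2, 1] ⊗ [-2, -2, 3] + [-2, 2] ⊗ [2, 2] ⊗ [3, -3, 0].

Reconstruct entrywise from the claimed factors. For example, T[1,0,2] = -12 and Σₗ aₗ[1]bₗ[0]cₗ[2] = (2)·(-2)·(3) + (2)·(2)·(0) = -12; checking all 12 entries, every one matches. The claim holds.

Yes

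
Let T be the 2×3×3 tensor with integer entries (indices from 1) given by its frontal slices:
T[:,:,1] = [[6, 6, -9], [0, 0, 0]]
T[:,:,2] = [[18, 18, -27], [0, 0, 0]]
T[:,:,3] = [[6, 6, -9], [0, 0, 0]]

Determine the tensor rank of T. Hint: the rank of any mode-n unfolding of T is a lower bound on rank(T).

Lower bound: T ≠ 0 (e.g. T[1,1,1] = 6), so rank(T) ≥ 1.
Upper bound: if T = a ⊗ b ⊗ c then every fibre of T is a multiple of the corresponding factor, so read the factors off the fibres through the nonzero entry T[1,1,1] = 6.
The mode-1 fibre T[:,1,1] = [6, 0] gives a = [1, 0] (primitive direction); the mode-2 fibre T[1,:,1] = [6, 6, -9] gives b = [2, 2, -3]; then c[k] = T[1,1,k] / (a[1]·b[1]) = [6, 18, 6] / 2 = [3, 9, 3].
Expanding [1, 0] ⊗ [2, 2, -3] ⊗ [3, 9, 3] reproduces all 18 entries of T, so T = [1, 0] ⊗ [2, 2, -3] ⊗ [3, 9, 3] and rank(T) ≤ 1.
These bounds meet, so rank(T) = 1.

1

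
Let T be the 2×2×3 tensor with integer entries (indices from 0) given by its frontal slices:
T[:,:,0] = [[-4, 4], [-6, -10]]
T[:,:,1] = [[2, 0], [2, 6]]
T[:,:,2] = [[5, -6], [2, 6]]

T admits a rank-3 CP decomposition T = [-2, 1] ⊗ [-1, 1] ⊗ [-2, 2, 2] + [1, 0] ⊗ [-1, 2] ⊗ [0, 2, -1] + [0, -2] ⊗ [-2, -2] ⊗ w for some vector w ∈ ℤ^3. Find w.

w = [-2, 1, 1]

Subtract the known terms from T to get the rank-1 residual R = [0, -2] ⊗ [-2, -2] ⊗ w, so R[i,j,k] = a[i]·b[j]·w[k]. Pick indices with nonzero a[1]·b[0] = (-2)·(-2) = 4. Only the fibre through (1,0,·) is needed: R[1,0,:] = T[1,0,:] − Σₗ aₗ[1]bₗ[0]cₗ = [-6, 2, 2] − (1)·(-1)·[-2, 2, 2] − (0)·(-1)·[0, 2, -1] = [-8, 4, 4]. Then w[k] = R[1,0,k] / 4 for each k, giving w = [-8, 4, 4] / 4 = [-2, 1, 1].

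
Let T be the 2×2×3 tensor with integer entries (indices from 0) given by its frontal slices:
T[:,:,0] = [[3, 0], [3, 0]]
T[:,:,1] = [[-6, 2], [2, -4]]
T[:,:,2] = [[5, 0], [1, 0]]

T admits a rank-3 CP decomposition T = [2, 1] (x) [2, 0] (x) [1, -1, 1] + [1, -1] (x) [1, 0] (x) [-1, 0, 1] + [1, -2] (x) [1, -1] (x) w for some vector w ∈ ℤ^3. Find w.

Subtract the known terms from T to get the rank-1 residual R = [1, -2] (x) [1, -1] (x) w, so R[i,j,k] = a[i]·b[j]·w[k]. Pick indices with nonzero a[0]·b[0] = (1)·(1) = 1. Only the fibre through (0,0,·) is needed: R[0,0,:] = T[0,0,:] − Σₗ aₗ[0]bₗ[0]cₗ = [3, -6, 5] − (2)·(2)·[1, -1, 1] − (1)·(1)·[-1, 0, 1] = [0, -2, 0]. Then w[k] = R[0,0,k] / 1 for each k, giving w = [0, -2, 0] / 1 = [0, -2, 0].

w = [0, -2, 0]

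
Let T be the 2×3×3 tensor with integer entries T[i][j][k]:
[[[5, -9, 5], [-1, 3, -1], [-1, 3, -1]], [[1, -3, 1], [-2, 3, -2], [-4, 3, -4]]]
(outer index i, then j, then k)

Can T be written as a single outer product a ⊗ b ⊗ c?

No

The mode-2 unfolding of T (rows indexed by j, columns by (i,k) = (0,0), (0,1), (0,2), (1,0), (1,1), (1,2)) is [[5, -9, 5, 1, -3, 1], [-1, 3, -1, -2, 3, -2], [-1, 3, -1, -4, 3, -4]].
There the 3×3 minor on rows j ∈ {0, 1, 2}, columns (i,k) ∈ {(0,0), (0,1), (1,0)} is det [[5, -9, 1], [-1, 3, -2], [-1, 3, -4]] = -12 ≠ 0, so this unfolding has rank ≥ 3; CP rank is at least every unfolding rank, so rank(T) ≥ 3.
In particular rank(T) ≥ 3 > 1, so T is not rank-1.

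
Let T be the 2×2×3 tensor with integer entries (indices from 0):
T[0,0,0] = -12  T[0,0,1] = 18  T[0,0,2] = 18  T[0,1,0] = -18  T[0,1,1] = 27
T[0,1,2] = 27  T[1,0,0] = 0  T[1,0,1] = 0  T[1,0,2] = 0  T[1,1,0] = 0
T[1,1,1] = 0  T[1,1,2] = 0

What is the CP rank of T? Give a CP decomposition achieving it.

Lower bound: T ≠ 0 (e.g. T[0,0,0] = -12), so rank(T) ≥ 1.
Upper bound: if T = a ∘ b ∘ c then every fibre of T is a multiple of the corresponding factor, so read the factors off the fibres through the nonzero entry T[0,0,0] = -12.
The mode-1 fibre T[:,0,0] = [-12, 0] gives a = (1, 0) (primitive direction); the mode-2 fibre T[0,:,0] = [-12, -18] gives b = (2, 3); then c[k] = T[0,0,k] / (a[0]·b[0]) = [-12, 18, 18] / 2 = (-6, 9, 9).
Expanding (1, 0) ∘ (2, 3) ∘ (-6, 9, 9) reproduces all 12 entries of T, so T = (1, 0) ∘ (2, 3) ∘ (-6, 9, 9) and rank(T) ≤ 1.
These bounds meet, so rank(T) = 1.

rank(T) = 1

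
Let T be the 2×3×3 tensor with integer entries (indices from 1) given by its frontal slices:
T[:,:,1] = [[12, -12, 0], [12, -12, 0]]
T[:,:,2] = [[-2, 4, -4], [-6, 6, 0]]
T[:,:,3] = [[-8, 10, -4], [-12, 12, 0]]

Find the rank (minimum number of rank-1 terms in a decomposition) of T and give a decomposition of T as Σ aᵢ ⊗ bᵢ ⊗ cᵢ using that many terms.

rank(T) = 2

Lower bound: the mode-2 unfolding of T (rows indexed by j, columns by (i,k) = (1,1), (1,2), (1,3), (2,1), (2,2), (2,3)) is [[12, -2, -8, 12, -6, -12], [-12, 4, 10, -12, 6, 12], [0, -4, -4, 0, 0, 0]].
There the 2×2 minor on rows j ∈ {1, 2}, columns (i,k) ∈ {(1,1), (1,2)} is det [[12, -2], [-12, 4]] = 24 ≠ 0, so this unfolding has rank ≥ 2; CP rank is at least every unfolding rank, so rank(T) ≥ 2. (This is only a lower bound: in general the CP rank may exceed every unfolding rank, so we still need to exhibit 2 rank-1 terms summing to T.)
Upper bound — finding two terms. Write S_k = T[:,:,k] for the frontal slices: S₁ = [[12, -12, 0], [12, -12, 0]], S₂ = [[-2, 4, -4], [-6, 6, 0]], S₃ = [[-8, 10, -4], [-12, 12, 0]].
If T = a₁ ⊗ b₁ ⊗ c₁ + a₂ ⊗ b₂ ⊗ c₂ then each S_k = c₁[k]·a₁b₁ᵀ + c₂[k]·a₂b₂ᵀ. S₁ and S₂ are linearly independent, so a₁b₁ᵀ and a₂b₂ᵀ must span the same plane of matrices: they are the rank-1 matrices of the form x·S₁ + y·S₂.
The 2×2 minor of x·S₁ + y·S₂ on rows {1,2}, columns {1,2} is −24·xy + 12·y² = (-12)·(2·x − y)(y), vanishing at (x:y) = (1:2) and (1:0).
M₁ = S₁ + 2·S₂ = [[8, -4, -8], [0, 0, 0]] = 4·[1, 0][2, -1, -2]ᵀ and M₂ = S₁ = [[12, -12, 0], [12, -12, 0]] = 12·[1, 1][1, -1, 0]ᵀ, so take a₁ = [1, 0], b₁ = [2, -1, -2], a₂ = [1, 1], b₂ = [1, -1, 0].
Each slice is an integer combination of E₁ = a₁b₁ᵀ and E₂ = a₂b₂ᵀ: S₁ = 12·E₂, S₂ = 2·E₁ − 6·E₂, S₃ = 2·E₁ − 12·E₂; reading off coefficients, c₁ = [0, 2, 2] and c₂ = [12, -6, -12].
Hence T = [1, 0] ⊗ [2, -1, -2] ⊗ [0, 2, 2] + [1, 1] ⊗ [1, -1, 0] ⊗ [12, -6, -12], so rank(T) ≤ 2.
These bounds meet, so rank(T) = 2.
Check entry T[1,1,2] = -2: (1)·(2)·(2) + (1)·(1)·(-6) = -2.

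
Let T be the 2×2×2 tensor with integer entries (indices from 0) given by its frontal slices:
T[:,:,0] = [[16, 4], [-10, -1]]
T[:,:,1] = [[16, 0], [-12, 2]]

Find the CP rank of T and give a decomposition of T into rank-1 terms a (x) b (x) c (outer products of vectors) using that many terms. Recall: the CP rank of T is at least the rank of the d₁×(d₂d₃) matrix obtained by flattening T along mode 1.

Lower bound: the mode-3 unfolding of T (rows indexed by k, columns by (i,j) = (0,0), (0,1), (1,0), (1,1)) is [[16, 4, -10, -1], [16, 0, -12, 2]].
There the 2×2 minor on rows k ∈ {0, 1}, columns (i,j) ∈ {(0,0), (0,1)} is det [[16, 4], [16, 0]] = -64 ≠ 0, so this unfolding has rank ≥ 2; CP rank is at least every unfolding rank, so rank(T) ≥ 2. (Flattening ranks never certify an upper bound on CP rank; for that we must actually write T with 2 rank-1 terms.)
Upper bound — finding two terms. Write S_k = T[:,:,k] for the frontal slices: S₀ = [[16, 4], [-10, -1]], S₁ = [[16, 0], [-12, 2]].
If T = a₁ (x) b₁ (x) c₁ + a₂ (x) b₂ (x) c₂ then each S_k = c₁[k]·a₁b₁ᵀ + c₂[k]·a₂b₂ᵀ. S₀ and S₁ are linearly independent, so a₁b₁ᵀ and a₂b₂ᵀ must span the same plane of matrices: they are the rank-1 matrices of the form x·S₀ + y·S₁.
det(x·S₀ + y·S₁) is 24·x² + 64·xy + 32·y² = 8·(x + 2·y)(3·x + 2·y), vanishing at (x:y) = (2:-1) and (2:-3).
M₁ = 2·S₀ − S₁ = [[16, 8], [-8, -4]] = 4·(2, -1)(2, 1)ᵀ and M₂ = 2·S₀ − 3·S₁ = [[-16, 8], [16, -8]] = (-8)·(1, -1)(2, -1)ᵀ, so take a₁ = (2, -1), b₁ = (2, 1), a₂ = (1, -1), b₂ = (2, -1).
Each slice is an integer combination of E₁ = a₁b₁ᵀ and E₂ = a₂b₂ᵀ: S₀ = 3·E₁ + 2·E₂, S₁ = 2·E₁ + 4·E₂; reading off coefficients, c₁ = (3, 2) and c₂ = (2, 4).
Hence T = (2, -1) (x) (2, 1) (x) (3, 2) + (1, -1) (x) (2, -1) (x) (2, 4), so rank(T) ≤ 2.
These bounds meet, so rank(T) = 2.
Check entry T[0,0,0] = 16: (2)·(2)·(3) + (1)·(2)·(2) = 16.

rank(T) = 2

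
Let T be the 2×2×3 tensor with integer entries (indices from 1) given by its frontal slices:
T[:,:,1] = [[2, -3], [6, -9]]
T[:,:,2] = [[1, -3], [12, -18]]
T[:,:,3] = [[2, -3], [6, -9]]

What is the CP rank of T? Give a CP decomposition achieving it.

rank(T) = 2

Lower bound: the mode-1 unfolding of T (rows indexed by i, columns by (j,k) = (1,1), (1,2), (1,3), (2,1), (2,2), (2,3)) is [[2, 1, 2, -3, -3, -3], [6, 12, 6, -9, -18, -9]].
There the 2×2 minor on rows i ∈ {1, 2}, columns (j,k) ∈ {(1,1), (1,2)} is det [[2, 1], [6, 12]] = 18 ≠ 0, so this unfolding has rank ≥ 2; CP rank is at least every unfolding rank, so rank(T) ≥ 2. (Unfolding ranks only ever bound the CP rank from below — rank(T) can be strictly larger than all of them — so the matching upper bound has to come from an explicit 2-term decomposition.)
Upper bound — finding two terms. Write S_k = T[:,:,k] for the frontal slices: S₁ = [[2, -3], [6, -9]], S₂ = [[1, -3], [12, -18]], S₃ = [[2, -3], [6, -9]].
If T = a₁ ⊗ b₁ ⊗ c₁ + a₂ ⊗ b₂ ⊗ c₂ then each S_k = c₁[k]·a₁b₁ᵀ + c₂[k]·a₂b₂ᵀ. S₁ and S₂ are linearly independent, so a₁b₁ᵀ and a₂b₂ᵀ must span the same plane of matrices: they are the rank-1 matrices of the form x·S₁ + y·S₂.
det(x·S₁ + y·S₂) is 9·xy + 18·y² = 9·(x + 2·y)(y), vanishing at (x:y) = (2:-1) and (1:0).
M₁ = 2·S₁ − S₂ = [[3, -3], [0, 0]] = 3·[1, 0][1, -1]ᵀ and M₂ = S₁ = [[2, -3], [6, -9]] = [1, 3][2, -3]ᵀ, so take a₁ = [1, 0], b₁ = [1, -1], a₂ = [1, 3], b₂ = [2, -3].
Each slice is an integer combination of E₁ = a₁b₁ᵀ and E₂ = a₂b₂ᵀ: S₁ = E₂, S₂ = −3·E₁ + 2·E₂, S₃ = E₂; reading off coefficients, c₁ = [0, -3, 0] and c₂ = [1, 2, 1].
Hence T = [1, 0] ⊗ [1, -1] ⊗ [0, -3, 0] + [1, 3] ⊗ [2, -3] ⊗ [1, 2, 1], so rank(T) ≤ 2.
These bounds meet, so rank(T) = 2.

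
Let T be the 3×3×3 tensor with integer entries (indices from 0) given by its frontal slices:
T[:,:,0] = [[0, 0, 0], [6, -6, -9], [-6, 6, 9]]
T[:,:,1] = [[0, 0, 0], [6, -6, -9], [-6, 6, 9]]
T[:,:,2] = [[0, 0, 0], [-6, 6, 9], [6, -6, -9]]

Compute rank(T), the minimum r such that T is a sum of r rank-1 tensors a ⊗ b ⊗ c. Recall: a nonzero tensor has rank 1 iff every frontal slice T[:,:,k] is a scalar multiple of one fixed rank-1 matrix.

1

Lower bound: T ≠ 0 (e.g. T[1,0,0] = 6), so rank(T) ≥ 1.
Upper bound: if T = a ⊗ b ⊗ c then every fibre of T is a multiple of the corresponding factor, so read the factors off the fibres through the nonzero entry T[1,0,0] = 6.
The mode-1 fibre T[:,0,0] = [0, 6, -6] gives a = [0, 1, -1] (primitive direction); the mode-2 fibre T[1,:,0] = [6, -6, -9] gives b = [2, -2, -3]; then c[k] = T[1,0,k] / (a[1]·b[0]) = [6, 6, -6] / 2 = [3, 3, -3].
Expanding [0, 1, -1] ⊗ [2, -2, -3] ⊗ [3, 3, -3] reproduces all 27 entries of T, so T = [0, 1, -1] ⊗ [2, -2, -3] ⊗ [3, 3, -3] and rank(T) ≤ 1.
These bounds meet, so rank(T) = 1.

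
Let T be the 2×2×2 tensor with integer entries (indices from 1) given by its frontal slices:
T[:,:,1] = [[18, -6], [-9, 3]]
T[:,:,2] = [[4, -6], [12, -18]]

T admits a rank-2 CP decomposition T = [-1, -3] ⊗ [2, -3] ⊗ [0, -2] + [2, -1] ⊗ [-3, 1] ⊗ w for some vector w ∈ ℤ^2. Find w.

Subtract the known terms from T to get the rank-1 residual R = [2, -1] ⊗ [-3, 1] ⊗ w, so R[i,j,k] = a[i]·b[j]·w[k]. Pick indices with nonzero a[1]·b[1] = (2)·(-3) = -6. Only the fibre through (1,1,·) is needed: R[1,1,:] = T[1,1,:] − Σₗ aₗ[1]bₗ[1]cₗ = [18, 4] − (-1)·(2)·[0, -2] = [18, 0]. Then w[k] = R[1,1,k] / -6 for each k, giving w = [18, 0] / -6 = [-3, 0].

w = [-3, 0]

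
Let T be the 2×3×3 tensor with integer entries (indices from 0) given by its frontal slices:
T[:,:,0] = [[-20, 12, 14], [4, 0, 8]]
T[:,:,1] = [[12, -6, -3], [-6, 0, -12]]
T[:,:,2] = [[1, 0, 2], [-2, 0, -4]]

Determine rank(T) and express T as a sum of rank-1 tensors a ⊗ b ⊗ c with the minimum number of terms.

Lower bound: the mode-2 unfolding of T (rows indexed by j, columns by (i,k) = (0,0), (0,1), (0,2), (1,0), (1,1), (1,2)) is [[-20, 12, 1, 4, -6, -2], [12, -6, 0, 0, 0, 0], [14, -3, 2, 8, -12, -4]].
There the 2×2 minor on rows j ∈ {0, 1}, columns (i,k) ∈ {(0,0), (0,1)} is det [[-20, 12], [12, -6]] = -24 ≠ 0, so this unfolding has rank ≥ 2; CP rank is at least every unfolding rank, so rank(T) ≥ 2. (This is only a lower bound: in general the CP rank may exceed every unfolding rank, so we still need to exhibit 2 rank-1 terms summing to T.)
Upper bound — finding two terms. Write S_k = T[:,:,k] for the frontal slices: S₀ = [[-20, 12, 14], [4, 0, 8]], S₁ = [[12, -6, -3], [-6, 0, -12]], S₂ = [[1, 0, 2], [-2, 0, -4]].
If T = a₁ ⊗ b₁ ⊗ c₁ + a₂ ⊗ b₂ ⊗ c₂ then each S_k = c₁[k]·a₁b₁ᵀ + c₂[k]·a₂b₂ᵀ. S₀ and S₁ are linearly independent, so a₁b₁ᵀ and a₂b₂ᵀ must span the same plane of matrices: they are the rank-1 matrices of the form x·S₀ + y·S₁.
The 2×2 minor of x·S₀ + y·S₁ on rows {0,1}, columns {0,1} is −48·x² + 96·xy − 36·y² = (-12)·(2·x − 3·y)(2·x − y), vanishing at (x:y) = (3:2) and (1:2).
M₁ = 3·S₀ + 2·S₁ = [[-36, 24, 36], [0, 0, 0]] = (-12)·[1, 0][3, -2, -3]ᵀ and M₂ = S₀ + 2·S₁ = [[4, 0, 8], [-8, 0, -16]] = 4·[1, -2][1, 0, 2]ᵀ, so take a₁ = [1, 0], b₁ = [3, -2, -3], a₂ = [1, -2], b₂ = [1, 0, 2].
Each slice is an integer combination of E₁ = a₁b₁ᵀ and E₂ = a₂b₂ᵀ: S₀ = −6·E₁ − 2·E₂, S₁ = 3·E₁ + 3·E₂, S₂ = E₂; reading off coefficients, c₁ = [-6, 3, 0] and c₂ = [-2, 3, 1].
Hence T = [1, 0] ⊗ [3, -2, -3] ⊗ [-6, 3, 0] + [1, -2] ⊗ [1, 0, 2] ⊗ [-2, 3, 1], so rank(T) ≤ 2.
These bounds meet, so rank(T) = 2.

rank(T) = 2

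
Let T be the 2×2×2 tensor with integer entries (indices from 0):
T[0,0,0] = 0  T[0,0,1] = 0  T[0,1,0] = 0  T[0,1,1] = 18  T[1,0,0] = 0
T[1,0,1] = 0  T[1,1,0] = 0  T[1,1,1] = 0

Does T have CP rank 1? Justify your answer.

Yes

If T = a (x) b (x) c then every fibre of T is a multiple of the corresponding factor, so read the factors off the fibres through the nonzero entry T[0,1,1] = 18.
The mode-1 fibre T[:,1,1] = [18, 0] gives a = [1, 0] (primitive direction); the mode-2 fibre T[0,:,1] = [0, 18] gives b = [0, 1]; then c[k] = T[0,1,k] / (a[0]·b[1]) = [0, 18] / 1 = [0, 18].
Expanding [1, 0] (x) [0, 1] (x) [0, 18] reproduces all 8 entries of T, so T = [1, 0] (x) [0, 1] (x) [0, 18] and rank(T) ≤ 1.
Equivalently every frontal slice T[:,:,k] is c[k] times the rank-1 matrix [1, 0] (x) [0, 1]. So T has rank 1 (it is nonzero).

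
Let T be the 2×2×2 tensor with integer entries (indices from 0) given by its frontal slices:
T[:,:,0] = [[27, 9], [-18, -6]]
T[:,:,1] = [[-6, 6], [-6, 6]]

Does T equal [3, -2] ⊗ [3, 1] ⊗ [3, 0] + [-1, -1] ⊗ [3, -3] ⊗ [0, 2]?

Yes

Reconstruct entrywise from the claimed factors. For example, T[1,1,1] = 6 and Σₗ aₗ[1]bₗ[1]cₗ[1] = (-2)·(1)·(0) + (-1)·(-3)·(2) = 6; checking all 8 entries, every one matches. The claim holds.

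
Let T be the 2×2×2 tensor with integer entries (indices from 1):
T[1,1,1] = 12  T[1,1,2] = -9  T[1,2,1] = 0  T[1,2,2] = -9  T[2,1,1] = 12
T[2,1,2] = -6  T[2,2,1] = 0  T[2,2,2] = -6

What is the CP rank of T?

Lower bound: the mode-3 unfolding of T (rows indexed by k, columns by (i,j) = (1,1), (1,2), (2,1), (2,2)) is [[12, 0, 12, 0], [-9, -9, -6, -6]].
There the 2×2 minor on rows k ∈ {1, 2}, columns (i,j) ∈ {(1,1), (1,2)} is det [[12, 0], [-9, -9]] = -108 ≠ 0, so this unfolding has rank ≥ 2; CP rank is at least every unfolding rank, so rank(T) ≥ 2. (Flattening ranks never certify an upper bound on CP rank; for that we must actually write T with 2 rank-1 terms.)
Upper bound — finding two terms. Write S_k = T[:,:,k] for the frontal slices: S₁ = [[12, 0], [12, 0]], S₂ = [[-9, -9], [-6, -6]].
If T = a₁ ⊗ b₁ ⊗ c₁ + a₂ ⊗ b₂ ⊗ c₂ then each S_k = c₁[k]·a₁b₁ᵀ + c₂[k]·a₂b₂ᵀ. S₁ and S₂ are linearly independent, so a₁b₁ᵀ and a₂b₂ᵀ must span the same plane of matrices: they are the rank-1 matrices of the form x·S₁ + y·S₂.
det(x·S₁ + y·S₂) is 36·xy = 36·(y)(x), vanishing at (x:y) = (1:0) and (0:1).
M₁ = S₁ = [[12, 0], [12, 0]] = 12·[1, 1][1, 0]ᵀ and M₂ = S₂ = [[-9, -9], [-6, -6]] = (-3)·[3, 2][1, 1]ᵀ, so take a₁ = [1, 1], b₁ = [1, 0], a₂ = [3, 2], b₂ = [1, 1].
Each slice is an integer combination of E₁ = a₁b₁ᵀ and E₂ = a₂b₂ᵀ: S₁ = 12·E₁, S₂ = −3·E₂; reading off coefficients, c₁ = [12, 0] and c₂ = [0, -3].
Hence T = [1, 1] ⊗ [1, 0] ⊗ [12, 0] + [3, 2] ⊗ [1, 1] ⊗ [0, -3], so rank(T) ≤ 2.
These bounds meet, so rank(T) = 2.

2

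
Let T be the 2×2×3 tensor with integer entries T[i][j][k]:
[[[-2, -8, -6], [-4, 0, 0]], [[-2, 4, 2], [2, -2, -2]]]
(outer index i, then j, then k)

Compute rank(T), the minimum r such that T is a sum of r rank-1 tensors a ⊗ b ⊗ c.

3

Lower bound: in the mode-3 unfolding of T (rows indexed by k, columns by (i,j)) the 3×3 minor on rows k ∈ {0, 1, 2}, columns (i,j) ∈ {(0,0), (0,1), (1,0)} is det [[-2, -4, -2], [-8, 0, 4], [-6, 0, 2]] = 32 ≠ 0, so that unfolding has rank ≥ 3 and hence rank(T) ≥ 3 (CP rank is at least every unfolding rank, though it can be larger).
Upper bound: T is a sum of 3 rank-1 terms, T = [1, -1] ⊗ [0, 1] ⊗ [-2, 2, 2] + [1, -1] ⊗ [1, 0] ⊗ [2, -4, -2] + [1, 0] ⊗ [2, 1] ⊗ [-2, -2, -2] (one valid choice — decompositions are not unique — normalised so each a, b is primitive with positive first nonzero entry; check it by expanding all entries), so rank(T) ≤ 3.
These bounds meet, so rank(T) = 3.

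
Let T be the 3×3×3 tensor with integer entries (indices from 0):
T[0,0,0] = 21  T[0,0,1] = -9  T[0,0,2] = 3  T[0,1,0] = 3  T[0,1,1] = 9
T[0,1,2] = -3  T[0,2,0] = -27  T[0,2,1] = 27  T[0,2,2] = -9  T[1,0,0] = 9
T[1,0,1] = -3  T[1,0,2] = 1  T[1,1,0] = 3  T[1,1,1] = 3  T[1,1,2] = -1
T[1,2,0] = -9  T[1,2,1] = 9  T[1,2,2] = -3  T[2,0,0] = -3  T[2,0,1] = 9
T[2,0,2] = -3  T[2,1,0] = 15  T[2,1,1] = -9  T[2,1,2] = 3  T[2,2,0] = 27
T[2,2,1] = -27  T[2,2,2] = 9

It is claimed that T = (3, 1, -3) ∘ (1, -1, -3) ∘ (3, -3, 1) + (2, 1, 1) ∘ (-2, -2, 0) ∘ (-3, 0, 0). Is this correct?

Reconstruct entrywise from the claimed factors. For example, T[0,0,1] = -9 and Σₗ aₗ[0]bₗ[0]cₗ[1] = (3)·(1)·(-3) + (2)·(-2)·(0) = -9; checking all 27 entries, every one matches. The claim holds.

Yes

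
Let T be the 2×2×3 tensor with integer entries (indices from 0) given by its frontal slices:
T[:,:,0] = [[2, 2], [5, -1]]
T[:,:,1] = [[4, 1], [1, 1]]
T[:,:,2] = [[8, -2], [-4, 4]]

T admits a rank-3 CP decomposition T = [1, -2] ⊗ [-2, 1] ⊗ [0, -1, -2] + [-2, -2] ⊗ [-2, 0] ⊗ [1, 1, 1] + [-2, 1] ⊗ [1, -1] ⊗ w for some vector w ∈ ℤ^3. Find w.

Subtract the known terms from T to get the rank-1 residual R = [-2, 1] ⊗ [1, -1] ⊗ w, so R[i,j,k] = a[i]·b[j]·w[k]. Pick indices with nonzero a[0]·b[0] = (-2)·(1) = -2. Only the fibre through (0,0,·) is needed: R[0,0,:] = T[0,0,:] − Σₗ aₗ[0]bₗ[0]cₗ = [2, 4, 8] − (1)·(-2)·[0, -1, -2] − (-2)·(-2)·[1, 1, 1] = [-2, -2, 0]. Then w[k] = R[0,0,k] / -2 for each k, giving w = [-2, -2, 0] / -2 = [1, 1, 0].

w = [1, 1, 0]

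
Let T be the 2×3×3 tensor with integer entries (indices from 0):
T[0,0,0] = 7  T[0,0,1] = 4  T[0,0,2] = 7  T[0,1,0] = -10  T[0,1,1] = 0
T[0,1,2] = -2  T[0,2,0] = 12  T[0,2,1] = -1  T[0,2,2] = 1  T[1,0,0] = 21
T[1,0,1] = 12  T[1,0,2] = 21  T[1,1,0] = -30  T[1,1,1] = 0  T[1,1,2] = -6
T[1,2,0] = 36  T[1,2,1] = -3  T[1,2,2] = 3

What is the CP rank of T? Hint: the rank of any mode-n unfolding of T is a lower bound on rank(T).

Lower bound: in the mode-2 unfolding of T (rows indexed by j, columns by (i,k)) the 2×2 minor on rows j ∈ {0, 1}, columns (i,k) ∈ {(0,0), (0,1)} is det [[7, 4], [-10, 0]] = 40 ≠ 0, so that unfolding has rank ≥ 2 and hence rank(T) ≥ 2 (CP rank is at least every unfolding rank, though it can be larger).
Upper bound: T[i,:,:] = a[i]·M for every slice, with a = [1, 3] and M = [[7, 4, 7], [-10, 0, -2], [12, -1, 1]] (rows j, columns k).
The columns of M satisfy (column 0) = −7·(column 1) + 5·(column 2), so splitting by columns, M = [4, 0, -1][-7, 1, 0]ᵀ + [7, -2, 1][5, 0, 1]ᵀ.
Hence T = [1, 3] (x) [4, 0, -1] (x) [-7, 1, 0] + [1, 3] (x) [7, -2, 1] (x) [5, 0, 1], so rank(T) ≤ 2.
These bounds meet, so rank(T) = 2.

2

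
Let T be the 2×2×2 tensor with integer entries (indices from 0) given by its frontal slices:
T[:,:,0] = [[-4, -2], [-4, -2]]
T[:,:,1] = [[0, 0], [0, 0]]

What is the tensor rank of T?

1

Lower bound: T ≠ 0 (e.g. T[0,0,0] = -4), so rank(T) ≥ 1.
Upper bound: the mode-1 fibre T[:,0,0] = [-4, -4] gives a = (1, 1) (primitive direction); the mode-2 fibre T[0,:,0] = [-4, -2] gives b = (2, 1); then c[k] = T[0,0,k] / (a[0]·b[0]) = [-4, 0] / 2 = (-2, 0).
Expanding (1, 1) ⊗ (2, 1) ⊗ (-2, 0) reproduces all 8 entries of T, so T = (1, 1) ⊗ (2, 1) ⊗ (-2, 0) and rank(T) ≤ 1.
These bounds meet, so rank(T) = 1.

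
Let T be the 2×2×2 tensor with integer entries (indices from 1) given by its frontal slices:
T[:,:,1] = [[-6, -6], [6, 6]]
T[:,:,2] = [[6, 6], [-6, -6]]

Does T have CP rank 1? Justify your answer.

The mode-1 fibre T[:,1,1] = [-6, 6] gives a = (1, -1) (primitive direction); the mode-2 fibre T[1,:,1] = [-6, -6] gives b = (1, 1); then c[k] = T[1,1,k] / (a[1]·b[1]) = [-6, 6] / 1 = (-6, 6).
Expanding (1, -1) ⊗ (1, 1) ⊗ (-6, 6) reproduces all 8 entries of T, so T = (1, -1) ⊗ (1, 1) ⊗ (-6, 6) and rank(T) ≤ 1.
Equivalently every frontal slice T[:,:,k] is c[k] times the rank-1 matrix (1, -1) ⊗ (1, 1). So T has rank 1 (it is nonzero).

Yes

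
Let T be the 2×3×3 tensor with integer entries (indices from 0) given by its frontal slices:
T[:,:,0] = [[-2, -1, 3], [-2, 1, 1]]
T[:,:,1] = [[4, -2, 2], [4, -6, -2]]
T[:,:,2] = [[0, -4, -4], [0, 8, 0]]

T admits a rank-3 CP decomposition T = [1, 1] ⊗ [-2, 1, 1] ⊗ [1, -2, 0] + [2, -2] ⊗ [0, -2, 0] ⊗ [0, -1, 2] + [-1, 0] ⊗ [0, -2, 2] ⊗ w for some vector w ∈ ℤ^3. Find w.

Subtract the known terms from T to get the rank-1 residual R = [-1, 0] ⊗ [0, -2, 2] ⊗ w, so R[i,j,k] = a[i]·b[j]·w[k]. Pick indices with nonzero a[0]·b[1] = (-1)·(-2) = 2. Only the fibre through (0,1,·) is needed: R[0,1,:] = T[0,1,:] − Σₗ aₗ[0]bₗ[1]cₗ = [-1, -2, -4] − (1)·(1)·[1, -2, 0] − (2)·(-2)·[0, -1, 2] = [-2, -4, 4]. Then w[k] = R[0,1,k] / 2 for each k, giving w = [-2, -4, 4] / 2 = [-1, -2, 2].

w = [-1, -2, 2]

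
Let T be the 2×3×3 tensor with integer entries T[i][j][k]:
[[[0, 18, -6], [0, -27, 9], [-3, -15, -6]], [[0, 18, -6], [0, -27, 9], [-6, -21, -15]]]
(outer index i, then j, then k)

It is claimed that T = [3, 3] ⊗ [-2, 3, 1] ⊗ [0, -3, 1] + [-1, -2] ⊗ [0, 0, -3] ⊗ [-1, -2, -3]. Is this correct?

Reconstruct entrywise from the claimed factors. For example, T[1,2,2] = -15 and Σₗ aₗ[1]bₗ[2]cₗ[2] = (3)·(1)·(1) + (-2)·(-3)·(-3) = -15; checking all 18 entries, every one matches. The claim holds.

Yes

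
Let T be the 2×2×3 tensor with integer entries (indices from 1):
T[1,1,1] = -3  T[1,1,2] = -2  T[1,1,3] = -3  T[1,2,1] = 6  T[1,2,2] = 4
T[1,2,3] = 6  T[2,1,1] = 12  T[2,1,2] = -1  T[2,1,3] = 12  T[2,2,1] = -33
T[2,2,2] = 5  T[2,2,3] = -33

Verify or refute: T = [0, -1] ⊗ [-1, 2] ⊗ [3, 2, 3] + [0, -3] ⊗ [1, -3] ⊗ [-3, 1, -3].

No

Reconstruct entry (1,1,1) from the claimed factors: Σₗ aₗ[1]bₗ[1]cₗ[1] = (0)·(-1)·(3) + (0)·(1)·(-3) = 0, but T[1,1,1] = -3. The claim is false.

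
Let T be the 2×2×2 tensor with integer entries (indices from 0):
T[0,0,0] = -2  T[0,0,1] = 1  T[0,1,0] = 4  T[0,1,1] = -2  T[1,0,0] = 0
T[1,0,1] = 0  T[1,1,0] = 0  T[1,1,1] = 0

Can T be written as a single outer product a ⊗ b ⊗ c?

Yes

If T = a ⊗ b ⊗ c then every fibre of T is a multiple of the corresponding factor, so read the factors off the fibres through the nonzero entry T[0,0,0] = -2.
The mode-1 fibre T[:,0,0] = [-2, 0] gives a = (1, 0) (primitive direction); the mode-2 fibre T[0,:,0] = [-2, 4] gives b = (1, -2); then c[k] = T[0,0,k] / (a[0]·b[0]) = [-2, 1] / 1 = (-2, 1).
Expanding (1, 0) ⊗ (1, -2) ⊗ (-2, 1) reproduces all 8 entries of T, so T = (1, 0) ⊗ (1, -2) ⊗ (-2, 1) and rank(T) ≤ 1.
Equivalently every frontal slice T[:,:,k] is c[k] times the rank-1 matrix (1, 0) ⊗ (1, -2). So T has rank 1 (it is nonzero).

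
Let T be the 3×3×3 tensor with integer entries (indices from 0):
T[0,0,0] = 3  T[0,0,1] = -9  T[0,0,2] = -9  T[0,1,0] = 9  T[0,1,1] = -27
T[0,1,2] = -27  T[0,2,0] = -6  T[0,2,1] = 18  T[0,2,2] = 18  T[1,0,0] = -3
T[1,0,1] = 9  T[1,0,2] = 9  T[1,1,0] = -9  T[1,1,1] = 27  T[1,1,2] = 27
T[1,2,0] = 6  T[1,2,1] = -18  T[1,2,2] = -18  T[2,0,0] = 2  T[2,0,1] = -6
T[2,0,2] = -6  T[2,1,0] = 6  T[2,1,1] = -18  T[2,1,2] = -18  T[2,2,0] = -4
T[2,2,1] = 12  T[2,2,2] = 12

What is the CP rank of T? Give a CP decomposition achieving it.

rank(T) = 1

Lower bound: T ≠ 0 (e.g. T[0,0,0] = 3), so rank(T) ≥ 1.
Upper bound: if T = a (x) b (x) c then every fibre of T is a multiple of the corresponding factor, so read the factors off the fibres through the nonzero entry T[0,0,0] = 3.
The mode-1 fibre T[:,0,0] = [3, -3, 2] gives a = [3, -3, 2] (primitive direction); the mode-2 fibre T[0,:,0] = [3, 9, -6] gives b = [1, 3, -2]; then c[k] = T[0,0,k] / (a[0]·b[0]) = [3, -9, -9] / 3 = [1, -3, -3].
Expanding [3, -3, 2] (x) [1, 3, -2] (x) [1, -3, -3] reproduces all 27 entries of T, so T = [3, -3, 2] (x) [1, 3, -2] (x) [1, -3, -3] and rank(T) ≤ 1.
These bounds meet, so rank(T) = 1.
Check entry T[0,0,1] = -9: (3)·(1)·(-3) = -9.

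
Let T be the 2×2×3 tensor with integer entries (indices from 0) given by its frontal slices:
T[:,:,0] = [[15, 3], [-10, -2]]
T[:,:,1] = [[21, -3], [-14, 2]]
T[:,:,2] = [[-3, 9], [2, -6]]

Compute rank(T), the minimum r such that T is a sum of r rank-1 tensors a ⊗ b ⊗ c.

Lower bound: the mode-3 unfolding of T (rows indexed by k, columns by (i,j) = (0,0), (0,1), (1,0), (1,1)) is [[15, 3, -10, -2], [21, -3, -14, 2], [-3, 9, 2, -6]].
There the 2×2 minor on rows k ∈ {0, 1}, columns (i,j) ∈ {(0,0), (0,1)} is det [[15, 3], [21, -3]] = -108 ≠ 0, so this unfolding has rank ≥ 2; CP rank is at least every unfolding rank, so rank(T) ≥ 2. (Flattening ranks never certify an upper bound on CP rank; for that we must actually write T with 2 rank-1 terms.)
Upper bound — finding two terms. Every mode-1 slice of T is a multiple of one matrix: T[i,:,:] = a[i]·M with a = [3, -2] and M = [[5, 7, -1], [1, -1, 3]] (rows indexed by j, columns by k). So it suffices to write M as a sum of two rank-1 matrices.
Splitting M by its rows (j = 0, 1), M = [1, 0][5, 7, -1]ᵀ + [0, 1][1, -1, 3]ᵀ.
Hence T = [3, -2] ⊗ [1, 0] ⊗ [5, 7, -1] + [3, -2] ⊗ [0, 1] ⊗ [1, -1, 3], so rank(T) ≤ 2.
These bounds meet, so rank(T) = 2.
Check entry T[0,0,0] = 15: (3)·(1)·(5) + (3)·(0)·(1) = 15.

2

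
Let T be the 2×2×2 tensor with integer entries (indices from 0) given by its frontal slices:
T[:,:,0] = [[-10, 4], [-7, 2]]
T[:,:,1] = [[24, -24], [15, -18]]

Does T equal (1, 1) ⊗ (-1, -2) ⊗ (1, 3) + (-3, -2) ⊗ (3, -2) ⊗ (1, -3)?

Yes

Reconstruct entrywise from the claimed factors. For example, T[0,1,1] = -24 and Σₗ aₗ[0]bₗ[1]cₗ[1] = (1)·(-2)·(3) + (-3)·(-2)·(-3) = -24; checking all 8 entries, every one matches. The claim holds.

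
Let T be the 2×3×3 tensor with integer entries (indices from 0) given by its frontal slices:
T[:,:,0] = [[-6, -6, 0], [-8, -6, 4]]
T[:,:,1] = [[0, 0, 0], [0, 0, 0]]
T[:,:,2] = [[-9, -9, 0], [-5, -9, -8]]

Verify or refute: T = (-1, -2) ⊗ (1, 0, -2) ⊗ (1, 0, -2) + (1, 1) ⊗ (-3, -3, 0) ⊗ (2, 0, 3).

Reconstruct entry (0,0,0) from the claimed factors: Σₗ aₗ[0]bₗ[0]cₗ[0] = (-1)·(1)·(1) + (1)·(-3)·(2) = -7, but T[0,0,0] = -6. The claim is false.

No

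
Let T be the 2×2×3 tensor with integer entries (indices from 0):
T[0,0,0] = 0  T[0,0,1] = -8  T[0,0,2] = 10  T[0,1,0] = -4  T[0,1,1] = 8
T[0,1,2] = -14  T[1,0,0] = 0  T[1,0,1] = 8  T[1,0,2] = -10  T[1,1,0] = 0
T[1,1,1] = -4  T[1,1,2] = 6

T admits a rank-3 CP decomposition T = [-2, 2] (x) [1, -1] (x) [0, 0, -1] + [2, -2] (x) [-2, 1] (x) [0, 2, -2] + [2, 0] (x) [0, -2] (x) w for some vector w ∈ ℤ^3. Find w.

Subtract the known terms from T to get the rank-1 residual R = [2, 0] (x) [0, -2] (x) w, so R[i,j,k] = a[i]·b[j]·w[k]. Pick indices with nonzero a[0]·b[1] = (2)·(-2) = -4. Only the fibre through (0,1,·) is needed: R[0,1,:] = T[0,1,:] − Σₗ aₗ[0]bₗ[1]cₗ = [-4, 8, -14] − (-2)·(-1)·[0, 0, -1] − (2)·(1)·[0, 2, -2] = [-4, 4, -8]. Then w[k] = R[0,1,k] / -4 for each k, giving w = [-4, 4, -8] / -4 = [1, -1, 2].

w = [1, -1, 2]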